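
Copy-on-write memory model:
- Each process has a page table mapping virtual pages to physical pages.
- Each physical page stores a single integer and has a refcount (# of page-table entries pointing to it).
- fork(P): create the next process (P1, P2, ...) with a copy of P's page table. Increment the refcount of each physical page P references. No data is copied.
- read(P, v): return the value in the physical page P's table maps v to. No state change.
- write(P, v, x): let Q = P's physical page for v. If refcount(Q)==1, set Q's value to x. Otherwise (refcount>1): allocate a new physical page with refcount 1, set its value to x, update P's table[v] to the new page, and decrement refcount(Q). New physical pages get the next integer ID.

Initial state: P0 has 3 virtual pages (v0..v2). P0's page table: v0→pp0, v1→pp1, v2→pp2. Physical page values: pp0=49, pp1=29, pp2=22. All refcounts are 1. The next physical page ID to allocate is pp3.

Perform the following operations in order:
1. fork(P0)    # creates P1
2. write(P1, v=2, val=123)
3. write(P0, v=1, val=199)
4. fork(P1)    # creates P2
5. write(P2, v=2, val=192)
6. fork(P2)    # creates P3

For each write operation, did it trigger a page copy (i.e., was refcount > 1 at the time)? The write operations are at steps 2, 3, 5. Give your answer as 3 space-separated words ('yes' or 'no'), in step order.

Op 1: fork(P0) -> P1. 3 ppages; refcounts: pp0:2 pp1:2 pp2:2
Op 2: write(P1, v2, 123). refcount(pp2)=2>1 -> COPY to pp3. 4 ppages; refcounts: pp0:2 pp1:2 pp2:1 pp3:1
Op 3: write(P0, v1, 199). refcount(pp1)=2>1 -> COPY to pp4. 5 ppages; refcounts: pp0:2 pp1:1 pp2:1 pp3:1 pp4:1
Op 4: fork(P1) -> P2. 5 ppages; refcounts: pp0:3 pp1:2 pp2:1 pp3:2 pp4:1
Op 5: write(P2, v2, 192). refcount(pp3)=2>1 -> COPY to pp5. 6 ppages; refcounts: pp0:3 pp1:2 pp2:1 pp3:1 pp4:1 pp5:1
Op 6: fork(P2) -> P3. 6 ppages; refcounts: pp0:4 pp1:3 pp2:1 pp3:1 pp4:1 pp5:2

yes yes yes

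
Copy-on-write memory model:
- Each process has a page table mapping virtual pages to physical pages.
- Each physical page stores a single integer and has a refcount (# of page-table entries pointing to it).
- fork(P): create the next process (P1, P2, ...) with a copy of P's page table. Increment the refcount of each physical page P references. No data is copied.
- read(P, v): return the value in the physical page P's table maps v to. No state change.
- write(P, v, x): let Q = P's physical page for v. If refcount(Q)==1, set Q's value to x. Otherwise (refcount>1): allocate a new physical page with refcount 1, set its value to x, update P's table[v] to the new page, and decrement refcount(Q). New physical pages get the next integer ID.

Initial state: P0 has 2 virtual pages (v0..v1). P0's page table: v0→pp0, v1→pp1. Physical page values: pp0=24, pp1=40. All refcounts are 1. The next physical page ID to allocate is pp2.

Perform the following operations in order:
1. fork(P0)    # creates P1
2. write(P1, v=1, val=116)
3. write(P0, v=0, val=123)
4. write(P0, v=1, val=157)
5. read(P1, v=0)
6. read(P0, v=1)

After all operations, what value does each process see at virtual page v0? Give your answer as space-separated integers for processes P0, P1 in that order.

Answer: 123 24

Derivation:
Op 1: fork(P0) -> P1. 2 ppages; refcounts: pp0:2 pp1:2
Op 2: write(P1, v1, 116). refcount(pp1)=2>1 -> COPY to pp2. 3 ppages; refcounts: pp0:2 pp1:1 pp2:1
Op 3: write(P0, v0, 123). refcount(pp0)=2>1 -> COPY to pp3. 4 ppages; refcounts: pp0:1 pp1:1 pp2:1 pp3:1
Op 4: write(P0, v1, 157). refcount(pp1)=1 -> write in place. 4 ppages; refcounts: pp0:1 pp1:1 pp2:1 pp3:1
Op 5: read(P1, v0) -> 24. No state change.
Op 6: read(P0, v1) -> 157. No state change.
P0: v0 -> pp3 = 123
P1: v0 -> pp0 = 24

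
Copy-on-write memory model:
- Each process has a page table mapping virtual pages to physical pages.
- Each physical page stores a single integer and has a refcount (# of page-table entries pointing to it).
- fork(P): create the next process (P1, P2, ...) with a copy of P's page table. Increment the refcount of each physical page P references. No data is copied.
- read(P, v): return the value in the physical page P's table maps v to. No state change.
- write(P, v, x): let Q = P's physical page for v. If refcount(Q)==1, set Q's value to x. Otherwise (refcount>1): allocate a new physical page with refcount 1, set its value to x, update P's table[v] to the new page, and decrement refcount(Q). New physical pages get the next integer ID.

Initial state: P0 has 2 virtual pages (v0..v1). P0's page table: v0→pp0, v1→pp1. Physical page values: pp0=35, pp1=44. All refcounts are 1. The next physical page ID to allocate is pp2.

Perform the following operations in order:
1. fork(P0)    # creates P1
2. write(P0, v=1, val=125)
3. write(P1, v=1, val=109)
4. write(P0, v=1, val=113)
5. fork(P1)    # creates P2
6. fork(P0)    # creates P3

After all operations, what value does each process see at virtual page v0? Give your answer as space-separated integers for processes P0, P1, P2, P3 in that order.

Answer: 35 35 35 35

Derivation:
Op 1: fork(P0) -> P1. 2 ppages; refcounts: pp0:2 pp1:2
Op 2: write(P0, v1, 125). refcount(pp1)=2>1 -> COPY to pp2. 3 ppages; refcounts: pp0:2 pp1:1 pp2:1
Op 3: write(P1, v1, 109). refcount(pp1)=1 -> write in place. 3 ppages; refcounts: pp0:2 pp1:1 pp2:1
Op 4: write(P0, v1, 113). refcount(pp2)=1 -> write in place. 3 ppages; refcounts: pp0:2 pp1:1 pp2:1
Op 5: fork(P1) -> P2. 3 ppages; refcounts: pp0:3 pp1:2 pp2:1
Op 6: fork(P0) -> P3. 3 ppages; refcounts: pp0:4 pp1:2 pp2:2
P0: v0 -> pp0 = 35
P1: v0 -> pp0 = 35
P2: v0 -> pp0 = 35
P3: v0 -> pp0 = 35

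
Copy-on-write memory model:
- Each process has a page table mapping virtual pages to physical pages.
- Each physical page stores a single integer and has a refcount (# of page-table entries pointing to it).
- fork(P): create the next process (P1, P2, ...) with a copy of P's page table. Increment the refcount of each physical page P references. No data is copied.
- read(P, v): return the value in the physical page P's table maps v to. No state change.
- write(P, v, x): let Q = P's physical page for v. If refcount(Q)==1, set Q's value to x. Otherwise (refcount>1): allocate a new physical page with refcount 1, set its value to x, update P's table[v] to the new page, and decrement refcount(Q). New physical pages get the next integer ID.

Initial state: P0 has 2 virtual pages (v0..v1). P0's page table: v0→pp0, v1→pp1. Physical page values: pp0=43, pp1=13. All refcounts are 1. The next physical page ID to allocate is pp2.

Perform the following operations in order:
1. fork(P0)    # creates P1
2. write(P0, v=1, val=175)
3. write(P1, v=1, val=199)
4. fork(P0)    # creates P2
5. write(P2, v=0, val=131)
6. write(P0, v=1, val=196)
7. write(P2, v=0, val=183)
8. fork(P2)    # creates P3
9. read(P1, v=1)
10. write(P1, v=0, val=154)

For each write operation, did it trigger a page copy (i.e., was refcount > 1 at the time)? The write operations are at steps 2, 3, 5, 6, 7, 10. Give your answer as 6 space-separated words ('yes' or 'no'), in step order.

Op 1: fork(P0) -> P1. 2 ppages; refcounts: pp0:2 pp1:2
Op 2: write(P0, v1, 175). refcount(pp1)=2>1 -> COPY to pp2. 3 ppages; refcounts: pp0:2 pp1:1 pp2:1
Op 3: write(P1, v1, 199). refcount(pp1)=1 -> write in place. 3 ppages; refcounts: pp0:2 pp1:1 pp2:1
Op 4: fork(P0) -> P2. 3 ppages; refcounts: pp0:3 pp1:1 pp2:2
Op 5: write(P2, v0, 131). refcount(pp0)=3>1 -> COPY to pp3. 4 ppages; refcounts: pp0:2 pp1:1 pp2:2 pp3:1
Op 6: write(P0, v1, 196). refcount(pp2)=2>1 -> COPY to pp4. 5 ppages; refcounts: pp0:2 pp1:1 pp2:1 pp3:1 pp4:1
Op 7: write(P2, v0, 183). refcount(pp3)=1 -> write in place. 5 ppages; refcounts: pp0:2 pp1:1 pp2:1 pp3:1 pp4:1
Op 8: fork(P2) -> P3. 5 ppages; refcounts: pp0:2 pp1:1 pp2:2 pp3:2 pp4:1
Op 9: read(P1, v1) -> 199. No state change.
Op 10: write(P1, v0, 154). refcount(pp0)=2>1 -> COPY to pp5. 6 ppages; refcounts: pp0:1 pp1:1 pp2:2 pp3:2 pp4:1 pp5:1

yes no yes yes no yes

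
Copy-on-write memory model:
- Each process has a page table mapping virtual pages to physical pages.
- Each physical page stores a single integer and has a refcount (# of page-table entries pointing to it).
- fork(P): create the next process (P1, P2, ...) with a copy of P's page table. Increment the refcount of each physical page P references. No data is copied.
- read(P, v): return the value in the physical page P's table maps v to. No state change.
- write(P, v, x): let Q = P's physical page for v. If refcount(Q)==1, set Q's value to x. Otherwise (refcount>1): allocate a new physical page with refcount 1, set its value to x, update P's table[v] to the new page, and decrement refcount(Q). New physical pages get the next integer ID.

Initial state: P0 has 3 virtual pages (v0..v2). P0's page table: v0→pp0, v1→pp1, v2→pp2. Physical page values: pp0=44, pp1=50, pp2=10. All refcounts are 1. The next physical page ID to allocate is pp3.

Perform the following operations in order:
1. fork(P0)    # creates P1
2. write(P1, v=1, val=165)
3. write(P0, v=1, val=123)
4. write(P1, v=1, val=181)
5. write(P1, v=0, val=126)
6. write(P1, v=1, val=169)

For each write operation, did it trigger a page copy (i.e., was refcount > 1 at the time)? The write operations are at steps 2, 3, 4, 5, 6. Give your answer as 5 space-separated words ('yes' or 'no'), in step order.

Op 1: fork(P0) -> P1. 3 ppages; refcounts: pp0:2 pp1:2 pp2:2
Op 2: write(P1, v1, 165). refcount(pp1)=2>1 -> COPY to pp3. 4 ppages; refcounts: pp0:2 pp1:1 pp2:2 pp3:1
Op 3: write(P0, v1, 123). refcount(pp1)=1 -> write in place. 4 ppages; refcounts: pp0:2 pp1:1 pp2:2 pp3:1
Op 4: write(P1, v1, 181). refcount(pp3)=1 -> write in place. 4 ppages; refcounts: pp0:2 pp1:1 pp2:2 pp3:1
Op 5: write(P1, v0, 126). refcount(pp0)=2>1 -> COPY to pp4. 5 ppages; refcounts: pp0:1 pp1:1 pp2:2 pp3:1 pp4:1
Op 6: write(P1, v1, 169). refcount(pp3)=1 -> write in place. 5 ppages; refcounts: pp0:1 pp1:1 pp2:2 pp3:1 pp4:1

yes no no yes no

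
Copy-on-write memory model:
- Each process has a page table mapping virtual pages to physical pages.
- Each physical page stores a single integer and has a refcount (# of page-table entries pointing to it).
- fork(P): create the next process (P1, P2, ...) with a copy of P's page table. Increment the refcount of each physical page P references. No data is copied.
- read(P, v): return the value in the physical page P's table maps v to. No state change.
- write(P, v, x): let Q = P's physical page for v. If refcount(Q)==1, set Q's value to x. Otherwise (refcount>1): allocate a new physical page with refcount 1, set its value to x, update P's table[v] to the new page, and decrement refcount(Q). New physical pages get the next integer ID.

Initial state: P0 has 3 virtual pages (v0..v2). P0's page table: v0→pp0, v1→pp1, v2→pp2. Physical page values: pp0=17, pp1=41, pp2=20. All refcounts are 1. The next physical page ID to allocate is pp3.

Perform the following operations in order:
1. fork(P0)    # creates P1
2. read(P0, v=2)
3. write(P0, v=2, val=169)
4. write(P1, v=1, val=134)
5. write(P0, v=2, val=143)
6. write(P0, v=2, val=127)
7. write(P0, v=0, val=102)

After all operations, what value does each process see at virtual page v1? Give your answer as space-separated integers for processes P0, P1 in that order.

Op 1: fork(P0) -> P1. 3 ppages; refcounts: pp0:2 pp1:2 pp2:2
Op 2: read(P0, v2) -> 20. No state change.
Op 3: write(P0, v2, 169). refcount(pp2)=2>1 -> COPY to pp3. 4 ppages; refcounts: pp0:2 pp1:2 pp2:1 pp3:1
Op 4: write(P1, v1, 134). refcount(pp1)=2>1 -> COPY to pp4. 5 ppages; refcounts: pp0:2 pp1:1 pp2:1 pp3:1 pp4:1
Op 5: write(P0, v2, 143). refcount(pp3)=1 -> write in place. 5 ppages; refcounts: pp0:2 pp1:1 pp2:1 pp3:1 pp4:1
Op 6: write(P0, v2, 127). refcount(pp3)=1 -> write in place. 5 ppages; refcounts: pp0:2 pp1:1 pp2:1 pp3:1 pp4:1
Op 7: write(P0, v0, 102). refcount(pp0)=2>1 -> COPY to pp5. 6 ppages; refcounts: pp0:1 pp1:1 pp2:1 pp3:1 pp4:1 pp5:1
P0: v1 -> pp1 = 41
P1: v1 -> pp4 = 134

Answer: 41 134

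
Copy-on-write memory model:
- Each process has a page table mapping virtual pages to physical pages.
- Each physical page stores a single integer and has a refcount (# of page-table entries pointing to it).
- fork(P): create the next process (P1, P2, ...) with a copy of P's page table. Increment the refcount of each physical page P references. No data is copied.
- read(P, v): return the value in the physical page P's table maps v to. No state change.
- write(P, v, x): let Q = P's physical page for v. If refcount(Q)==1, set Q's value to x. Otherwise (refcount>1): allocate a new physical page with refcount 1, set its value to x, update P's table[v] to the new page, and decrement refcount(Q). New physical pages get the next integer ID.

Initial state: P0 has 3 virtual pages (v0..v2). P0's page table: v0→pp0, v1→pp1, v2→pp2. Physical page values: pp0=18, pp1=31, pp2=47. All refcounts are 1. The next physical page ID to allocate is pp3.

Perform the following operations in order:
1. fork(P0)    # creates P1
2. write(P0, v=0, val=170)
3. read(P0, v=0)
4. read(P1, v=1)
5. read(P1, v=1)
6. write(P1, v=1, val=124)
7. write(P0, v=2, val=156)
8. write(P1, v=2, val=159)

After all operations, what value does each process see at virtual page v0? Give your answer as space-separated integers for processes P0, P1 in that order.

Answer: 170 18

Derivation:
Op 1: fork(P0) -> P1. 3 ppages; refcounts: pp0:2 pp1:2 pp2:2
Op 2: write(P0, v0, 170). refcount(pp0)=2>1 -> COPY to pp3. 4 ppages; refcounts: pp0:1 pp1:2 pp2:2 pp3:1
Op 3: read(P0, v0) -> 170. No state change.
Op 4: read(P1, v1) -> 31. No state change.
Op 5: read(P1, v1) -> 31. No state change.
Op 6: write(P1, v1, 124). refcount(pp1)=2>1 -> COPY to pp4. 5 ppages; refcounts: pp0:1 pp1:1 pp2:2 pp3:1 pp4:1
Op 7: write(P0, v2, 156). refcount(pp2)=2>1 -> COPY to pp5. 6 ppages; refcounts: pp0:1 pp1:1 pp2:1 pp3:1 pp4:1 pp5:1
Op 8: write(P1, v2, 159). refcount(pp2)=1 -> write in place. 6 ppages; refcounts: pp0:1 pp1:1 pp2:1 pp3:1 pp4:1 pp5:1
P0: v0 -> pp3 = 170
P1: v0 -> pp0 = 18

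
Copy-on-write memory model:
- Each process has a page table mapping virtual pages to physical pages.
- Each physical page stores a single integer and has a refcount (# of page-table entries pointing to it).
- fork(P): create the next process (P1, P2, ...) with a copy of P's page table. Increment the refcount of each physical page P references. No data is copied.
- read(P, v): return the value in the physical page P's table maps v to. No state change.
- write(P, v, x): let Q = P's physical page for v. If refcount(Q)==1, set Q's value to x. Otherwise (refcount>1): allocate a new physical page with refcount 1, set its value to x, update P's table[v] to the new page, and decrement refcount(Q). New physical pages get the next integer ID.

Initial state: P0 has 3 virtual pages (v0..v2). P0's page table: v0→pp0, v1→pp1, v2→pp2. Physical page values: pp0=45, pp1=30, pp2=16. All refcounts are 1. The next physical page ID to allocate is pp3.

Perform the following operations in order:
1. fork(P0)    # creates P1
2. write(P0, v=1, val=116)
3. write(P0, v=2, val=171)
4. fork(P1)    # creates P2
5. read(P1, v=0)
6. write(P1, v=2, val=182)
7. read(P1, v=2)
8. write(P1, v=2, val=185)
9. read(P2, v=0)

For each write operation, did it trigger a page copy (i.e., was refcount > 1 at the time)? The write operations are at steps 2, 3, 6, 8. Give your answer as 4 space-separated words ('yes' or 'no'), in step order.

Op 1: fork(P0) -> P1. 3 ppages; refcounts: pp0:2 pp1:2 pp2:2
Op 2: write(P0, v1, 116). refcount(pp1)=2>1 -> COPY to pp3. 4 ppages; refcounts: pp0:2 pp1:1 pp2:2 pp3:1
Op 3: write(P0, v2, 171). refcount(pp2)=2>1 -> COPY to pp4. 5 ppages; refcounts: pp0:2 pp1:1 pp2:1 pp3:1 pp4:1
Op 4: fork(P1) -> P2. 5 ppages; refcounts: pp0:3 pp1:2 pp2:2 pp3:1 pp4:1
Op 5: read(P1, v0) -> 45. No state change.
Op 6: write(P1, v2, 182). refcount(pp2)=2>1 -> COPY to pp5. 6 ppages; refcounts: pp0:3 pp1:2 pp2:1 pp3:1 pp4:1 pp5:1
Op 7: read(P1, v2) -> 182. No state change.
Op 8: write(P1, v2, 185). refcount(pp5)=1 -> write in place. 6 ppages; refcounts: pp0:3 pp1:2 pp2:1 pp3:1 pp4:1 pp5:1
Op 9: read(P2, v0) -> 45. No state change.

yes yes yes no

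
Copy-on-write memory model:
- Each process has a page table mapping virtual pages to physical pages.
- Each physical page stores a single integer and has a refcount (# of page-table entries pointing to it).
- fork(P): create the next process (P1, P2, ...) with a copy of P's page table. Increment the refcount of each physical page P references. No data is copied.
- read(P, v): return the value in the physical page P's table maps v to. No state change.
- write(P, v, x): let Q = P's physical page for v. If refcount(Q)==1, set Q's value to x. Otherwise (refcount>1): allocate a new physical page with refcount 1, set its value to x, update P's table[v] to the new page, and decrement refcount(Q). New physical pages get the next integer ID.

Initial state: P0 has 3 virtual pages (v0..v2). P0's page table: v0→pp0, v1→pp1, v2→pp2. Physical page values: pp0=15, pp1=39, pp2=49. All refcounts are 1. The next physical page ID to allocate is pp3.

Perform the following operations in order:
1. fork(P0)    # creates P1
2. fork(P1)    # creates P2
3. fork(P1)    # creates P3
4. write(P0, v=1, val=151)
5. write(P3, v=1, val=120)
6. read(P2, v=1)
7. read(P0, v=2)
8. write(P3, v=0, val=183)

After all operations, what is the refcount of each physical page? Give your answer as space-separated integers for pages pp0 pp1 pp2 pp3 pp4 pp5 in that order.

Answer: 3 2 4 1 1 1

Derivation:
Op 1: fork(P0) -> P1. 3 ppages; refcounts: pp0:2 pp1:2 pp2:2
Op 2: fork(P1) -> P2. 3 ppages; refcounts: pp0:3 pp1:3 pp2:3
Op 3: fork(P1) -> P3. 3 ppages; refcounts: pp0:4 pp1:4 pp2:4
Op 4: write(P0, v1, 151). refcount(pp1)=4>1 -> COPY to pp3. 4 ppages; refcounts: pp0:4 pp1:3 pp2:4 pp3:1
Op 5: write(P3, v1, 120). refcount(pp1)=3>1 -> COPY to pp4. 5 ppages; refcounts: pp0:4 pp1:2 pp2:4 pp3:1 pp4:1
Op 6: read(P2, v1) -> 39. No state change.
Op 7: read(P0, v2) -> 49. No state change.
Op 8: write(P3, v0, 183). refcount(pp0)=4>1 -> COPY to pp5. 6 ppages; refcounts: pp0:3 pp1:2 pp2:4 pp3:1 pp4:1 pp5:1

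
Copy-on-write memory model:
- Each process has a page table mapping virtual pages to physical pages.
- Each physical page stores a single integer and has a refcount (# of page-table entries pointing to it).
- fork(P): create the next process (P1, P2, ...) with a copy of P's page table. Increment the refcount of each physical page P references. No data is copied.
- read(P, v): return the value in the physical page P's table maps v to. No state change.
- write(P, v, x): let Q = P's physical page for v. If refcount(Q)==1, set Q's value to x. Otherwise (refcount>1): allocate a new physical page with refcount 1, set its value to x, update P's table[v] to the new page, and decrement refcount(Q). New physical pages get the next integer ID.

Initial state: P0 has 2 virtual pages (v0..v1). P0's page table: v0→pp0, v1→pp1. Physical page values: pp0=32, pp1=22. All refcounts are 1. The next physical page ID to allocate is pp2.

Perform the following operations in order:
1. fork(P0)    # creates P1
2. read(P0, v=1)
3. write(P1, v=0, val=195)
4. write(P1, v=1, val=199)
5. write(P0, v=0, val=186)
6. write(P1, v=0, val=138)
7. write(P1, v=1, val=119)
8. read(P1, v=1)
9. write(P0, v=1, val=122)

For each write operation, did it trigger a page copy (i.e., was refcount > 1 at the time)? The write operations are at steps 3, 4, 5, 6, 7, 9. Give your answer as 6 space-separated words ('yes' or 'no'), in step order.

Op 1: fork(P0) -> P1. 2 ppages; refcounts: pp0:2 pp1:2
Op 2: read(P0, v1) -> 22. No state change.
Op 3: write(P1, v0, 195). refcount(pp0)=2>1 -> COPY to pp2. 3 ppages; refcounts: pp0:1 pp1:2 pp2:1
Op 4: write(P1, v1, 199). refcount(pp1)=2>1 -> COPY to pp3. 4 ppages; refcounts: pp0:1 pp1:1 pp2:1 pp3:1
Op 5: write(P0, v0, 186). refcount(pp0)=1 -> write in place. 4 ppages; refcounts: pp0:1 pp1:1 pp2:1 pp3:1
Op 6: write(P1, v0, 138). refcount(pp2)=1 -> write in place. 4 ppages; refcounts: pp0:1 pp1:1 pp2:1 pp3:1
Op 7: write(P1, v1, 119). refcount(pp3)=1 -> write in place. 4 ppages; refcounts: pp0:1 pp1:1 pp2:1 pp3:1
Op 8: read(P1, v1) -> 119. No state change.
Op 9: write(P0, v1, 122). refcount(pp1)=1 -> write in place. 4 ppages; refcounts: pp0:1 pp1:1 pp2:1 pp3:1

yes yes no no no no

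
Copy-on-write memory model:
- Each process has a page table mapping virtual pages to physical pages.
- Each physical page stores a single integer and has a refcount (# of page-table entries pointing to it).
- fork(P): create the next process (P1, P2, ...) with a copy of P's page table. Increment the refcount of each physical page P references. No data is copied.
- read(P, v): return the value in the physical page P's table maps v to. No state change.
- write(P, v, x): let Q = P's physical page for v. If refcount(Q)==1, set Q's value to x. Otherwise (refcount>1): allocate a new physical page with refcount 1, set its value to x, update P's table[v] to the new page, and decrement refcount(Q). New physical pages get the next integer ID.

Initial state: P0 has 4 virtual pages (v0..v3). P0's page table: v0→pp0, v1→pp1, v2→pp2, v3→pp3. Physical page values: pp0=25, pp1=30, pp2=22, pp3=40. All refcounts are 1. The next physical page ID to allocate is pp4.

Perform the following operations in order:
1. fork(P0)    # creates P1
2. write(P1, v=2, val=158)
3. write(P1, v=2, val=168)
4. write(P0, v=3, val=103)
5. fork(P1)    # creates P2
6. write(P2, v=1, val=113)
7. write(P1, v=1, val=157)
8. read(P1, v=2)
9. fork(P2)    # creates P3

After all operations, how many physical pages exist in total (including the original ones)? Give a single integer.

Op 1: fork(P0) -> P1. 4 ppages; refcounts: pp0:2 pp1:2 pp2:2 pp3:2
Op 2: write(P1, v2, 158). refcount(pp2)=2>1 -> COPY to pp4. 5 ppages; refcounts: pp0:2 pp1:2 pp2:1 pp3:2 pp4:1
Op 3: write(P1, v2, 168). refcount(pp4)=1 -> write in place. 5 ppages; refcounts: pp0:2 pp1:2 pp2:1 pp3:2 pp4:1
Op 4: write(P0, v3, 103). refcount(pp3)=2>1 -> COPY to pp5. 6 ppages; refcounts: pp0:2 pp1:2 pp2:1 pp3:1 pp4:1 pp5:1
Op 5: fork(P1) -> P2. 6 ppages; refcounts: pp0:3 pp1:3 pp2:1 pp3:2 pp4:2 pp5:1
Op 6: write(P2, v1, 113). refcount(pp1)=3>1 -> COPY to pp6. 7 ppages; refcounts: pp0:3 pp1:2 pp2:1 pp3:2 pp4:2 pp5:1 pp6:1
Op 7: write(P1, v1, 157). refcount(pp1)=2>1 -> COPY to pp7. 8 ppages; refcounts: pp0:3 pp1:1 pp2:1 pp3:2 pp4:2 pp5:1 pp6:1 pp7:1
Op 8: read(P1, v2) -> 168. No state change.
Op 9: fork(P2) -> P3. 8 ppages; refcounts: pp0:4 pp1:1 pp2:1 pp3:3 pp4:3 pp5:1 pp6:2 pp7:1

Answer: 8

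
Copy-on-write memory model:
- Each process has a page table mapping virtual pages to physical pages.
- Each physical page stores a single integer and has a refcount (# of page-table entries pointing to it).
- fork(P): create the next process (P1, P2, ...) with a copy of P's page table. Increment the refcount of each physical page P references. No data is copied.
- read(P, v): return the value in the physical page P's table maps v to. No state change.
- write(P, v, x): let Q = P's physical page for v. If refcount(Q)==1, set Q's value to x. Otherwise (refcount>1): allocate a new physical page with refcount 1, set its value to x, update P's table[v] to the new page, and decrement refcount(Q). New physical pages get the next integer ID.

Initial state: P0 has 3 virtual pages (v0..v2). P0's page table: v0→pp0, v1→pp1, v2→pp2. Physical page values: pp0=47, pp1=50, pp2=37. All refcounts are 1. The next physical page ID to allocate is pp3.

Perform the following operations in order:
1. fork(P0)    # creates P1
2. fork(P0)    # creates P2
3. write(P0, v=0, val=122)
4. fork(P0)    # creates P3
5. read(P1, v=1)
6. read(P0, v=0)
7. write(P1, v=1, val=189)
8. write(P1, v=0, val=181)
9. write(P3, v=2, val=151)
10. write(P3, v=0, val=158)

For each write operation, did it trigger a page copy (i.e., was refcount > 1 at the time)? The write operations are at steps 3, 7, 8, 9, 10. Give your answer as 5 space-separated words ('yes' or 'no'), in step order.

Op 1: fork(P0) -> P1. 3 ppages; refcounts: pp0:2 pp1:2 pp2:2
Op 2: fork(P0) -> P2. 3 ppages; refcounts: pp0:3 pp1:3 pp2:3
Op 3: write(P0, v0, 122). refcount(pp0)=3>1 -> COPY to pp3. 4 ppages; refcounts: pp0:2 pp1:3 pp2:3 pp3:1
Op 4: fork(P0) -> P3. 4 ppages; refcounts: pp0:2 pp1:4 pp2:4 pp3:2
Op 5: read(P1, v1) -> 50. No state change.
Op 6: read(P0, v0) -> 122. No state change.
Op 7: write(P1, v1, 189). refcount(pp1)=4>1 -> COPY to pp4. 5 ppages; refcounts: pp0:2 pp1:3 pp2:4 pp3:2 pp4:1
Op 8: write(P1, v0, 181). refcount(pp0)=2>1 -> COPY to pp5. 6 ppages; refcounts: pp0:1 pp1:3 pp2:4 pp3:2 pp4:1 pp5:1
Op 9: write(P3, v2, 151). refcount(pp2)=4>1 -> COPY to pp6. 7 ppages; refcounts: pp0:1 pp1:3 pp2:3 pp3:2 pp4:1 pp5:1 pp6:1
Op 10: write(P3, v0, 158). refcount(pp3)=2>1 -> COPY to pp7. 8 ppages; refcounts: pp0:1 pp1:3 pp2:3 pp3:1 pp4:1 pp5:1 pp6:1 pp7:1

yes yes yes yes yes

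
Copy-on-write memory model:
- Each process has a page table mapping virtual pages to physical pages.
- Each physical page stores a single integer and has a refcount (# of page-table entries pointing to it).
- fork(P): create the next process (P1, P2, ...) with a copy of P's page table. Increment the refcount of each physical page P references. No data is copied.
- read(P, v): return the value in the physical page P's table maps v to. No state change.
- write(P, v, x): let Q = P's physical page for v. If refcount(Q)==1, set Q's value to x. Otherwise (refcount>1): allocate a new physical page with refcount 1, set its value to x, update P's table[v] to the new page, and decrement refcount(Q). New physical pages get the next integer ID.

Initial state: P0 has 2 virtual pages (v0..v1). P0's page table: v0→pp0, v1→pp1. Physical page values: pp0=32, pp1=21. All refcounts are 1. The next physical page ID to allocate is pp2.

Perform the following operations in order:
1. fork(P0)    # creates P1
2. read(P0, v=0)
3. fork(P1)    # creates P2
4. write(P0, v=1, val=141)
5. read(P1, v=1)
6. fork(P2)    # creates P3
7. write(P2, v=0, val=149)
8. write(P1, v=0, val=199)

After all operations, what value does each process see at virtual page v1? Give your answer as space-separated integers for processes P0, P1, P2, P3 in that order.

Answer: 141 21 21 21

Derivation:
Op 1: fork(P0) -> P1. 2 ppages; refcounts: pp0:2 pp1:2
Op 2: read(P0, v0) -> 32. No state change.
Op 3: fork(P1) -> P2. 2 ppages; refcounts: pp0:3 pp1:3
Op 4: write(P0, v1, 141). refcount(pp1)=3>1 -> COPY to pp2. 3 ppages; refcounts: pp0:3 pp1:2 pp2:1
Op 5: read(P1, v1) -> 21. No state change.
Op 6: fork(P2) -> P3. 3 ppages; refcounts: pp0:4 pp1:3 pp2:1
Op 7: write(P2, v0, 149). refcount(pp0)=4>1 -> COPY to pp3. 4 ppages; refcounts: pp0:3 pp1:3 pp2:1 pp3:1
Op 8: write(P1, v0, 199). refcount(pp0)=3>1 -> COPY to pp4. 5 ppages; refcounts: pp0:2 pp1:3 pp2:1 pp3:1 pp4:1
P0: v1 -> pp2 = 141
P1: v1 -> pp1 = 21
P2: v1 -> pp1 = 21
P3: v1 -> pp1 = 21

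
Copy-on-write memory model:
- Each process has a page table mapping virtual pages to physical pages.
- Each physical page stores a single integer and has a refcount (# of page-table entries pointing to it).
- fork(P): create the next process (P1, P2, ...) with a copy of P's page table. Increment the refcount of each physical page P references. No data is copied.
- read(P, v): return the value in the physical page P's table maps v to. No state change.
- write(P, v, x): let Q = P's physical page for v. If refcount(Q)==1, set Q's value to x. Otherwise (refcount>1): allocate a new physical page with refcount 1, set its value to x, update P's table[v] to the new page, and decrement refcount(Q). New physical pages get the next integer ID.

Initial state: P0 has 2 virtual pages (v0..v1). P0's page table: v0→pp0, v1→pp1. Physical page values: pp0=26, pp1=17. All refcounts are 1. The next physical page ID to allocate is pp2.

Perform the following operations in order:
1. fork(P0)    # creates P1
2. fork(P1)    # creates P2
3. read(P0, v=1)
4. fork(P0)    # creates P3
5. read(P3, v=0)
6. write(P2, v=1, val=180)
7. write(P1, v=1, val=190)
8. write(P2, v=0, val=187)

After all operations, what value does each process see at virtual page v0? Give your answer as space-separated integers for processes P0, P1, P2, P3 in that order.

Op 1: fork(P0) -> P1. 2 ppages; refcounts: pp0:2 pp1:2
Op 2: fork(P1) -> P2. 2 ppages; refcounts: pp0:3 pp1:3
Op 3: read(P0, v1) -> 17. No state change.
Op 4: fork(P0) -> P3. 2 ppages; refcounts: pp0:4 pp1:4
Op 5: read(P3, v0) -> 26. No state change.
Op 6: write(P2, v1, 180). refcount(pp1)=4>1 -> COPY to pp2. 3 ppages; refcounts: pp0:4 pp1:3 pp2:1
Op 7: write(P1, v1, 190). refcount(pp1)=3>1 -> COPY to pp3. 4 ppages; refcounts: pp0:4 pp1:2 pp2:1 pp3:1
Op 8: write(P2, v0, 187). refcount(pp0)=4>1 -> COPY to pp4. 5 ppages; refcounts: pp0:3 pp1:2 pp2:1 pp3:1 pp4:1
P0: v0 -> pp0 = 26
P1: v0 -> pp0 = 26
P2: v0 -> pp4 = 187
P3: v0 -> pp0 = 26

Answer: 26 26 187 26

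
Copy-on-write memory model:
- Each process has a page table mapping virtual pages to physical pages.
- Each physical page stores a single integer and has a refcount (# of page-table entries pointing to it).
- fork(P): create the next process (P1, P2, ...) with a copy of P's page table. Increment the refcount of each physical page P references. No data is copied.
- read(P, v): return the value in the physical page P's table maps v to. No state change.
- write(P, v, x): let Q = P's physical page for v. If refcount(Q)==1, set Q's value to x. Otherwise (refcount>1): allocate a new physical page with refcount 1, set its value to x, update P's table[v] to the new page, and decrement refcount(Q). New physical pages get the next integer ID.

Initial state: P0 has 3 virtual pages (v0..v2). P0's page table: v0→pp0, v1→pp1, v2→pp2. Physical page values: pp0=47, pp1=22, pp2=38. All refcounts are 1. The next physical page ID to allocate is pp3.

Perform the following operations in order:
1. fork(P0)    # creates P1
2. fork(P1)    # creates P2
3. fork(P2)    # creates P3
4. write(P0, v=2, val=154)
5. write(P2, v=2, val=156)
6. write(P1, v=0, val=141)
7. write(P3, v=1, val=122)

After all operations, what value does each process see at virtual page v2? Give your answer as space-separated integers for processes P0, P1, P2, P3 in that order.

Answer: 154 38 156 38

Derivation:
Op 1: fork(P0) -> P1. 3 ppages; refcounts: pp0:2 pp1:2 pp2:2
Op 2: fork(P1) -> P2. 3 ppages; refcounts: pp0:3 pp1:3 pp2:3
Op 3: fork(P2) -> P3. 3 ppages; refcounts: pp0:4 pp1:4 pp2:4
Op 4: write(P0, v2, 154). refcount(pp2)=4>1 -> COPY to pp3. 4 ppages; refcounts: pp0:4 pp1:4 pp2:3 pp3:1
Op 5: write(P2, v2, 156). refcount(pp2)=3>1 -> COPY to pp4. 5 ppages; refcounts: pp0:4 pp1:4 pp2:2 pp3:1 pp4:1
Op 6: write(P1, v0, 141). refcount(pp0)=4>1 -> COPY to pp5. 6 ppages; refcounts: pp0:3 pp1:4 pp2:2 pp3:1 pp4:1 pp5:1
Op 7: write(P3, v1, 122). refcount(pp1)=4>1 -> COPY to pp6. 7 ppages; refcounts: pp0:3 pp1:3 pp2:2 pp3:1 pp4:1 pp5:1 pp6:1
P0: v2 -> pp3 = 154
P1: v2 -> pp2 = 38
P2: v2 -> pp4 = 156
P3: v2 -> pp2 = 38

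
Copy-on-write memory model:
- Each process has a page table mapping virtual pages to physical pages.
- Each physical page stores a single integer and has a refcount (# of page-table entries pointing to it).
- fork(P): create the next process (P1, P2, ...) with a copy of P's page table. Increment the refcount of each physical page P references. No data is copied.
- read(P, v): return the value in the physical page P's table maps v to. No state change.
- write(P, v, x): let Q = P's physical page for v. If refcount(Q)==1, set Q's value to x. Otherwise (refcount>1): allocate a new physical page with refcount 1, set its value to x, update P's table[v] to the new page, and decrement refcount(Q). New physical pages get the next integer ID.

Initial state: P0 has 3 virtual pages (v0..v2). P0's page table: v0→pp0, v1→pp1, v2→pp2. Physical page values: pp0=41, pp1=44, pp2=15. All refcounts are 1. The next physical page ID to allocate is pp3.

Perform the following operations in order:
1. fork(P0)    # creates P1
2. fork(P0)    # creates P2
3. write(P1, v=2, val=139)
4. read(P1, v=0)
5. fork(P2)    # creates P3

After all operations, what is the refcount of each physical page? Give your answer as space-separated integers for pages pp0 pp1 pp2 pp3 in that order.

Answer: 4 4 3 1

Derivation:
Op 1: fork(P0) -> P1. 3 ppages; refcounts: pp0:2 pp1:2 pp2:2
Op 2: fork(P0) -> P2. 3 ppages; refcounts: pp0:3 pp1:3 pp2:3
Op 3: write(P1, v2, 139). refcount(pp2)=3>1 -> COPY to pp3. 4 ppages; refcounts: pp0:3 pp1:3 pp2:2 pp3:1
Op 4: read(P1, v0) -> 41. No state change.
Op 5: fork(P2) -> P3. 4 ppages; refcounts: pp0:4 pp1:4 pp2:3 pp3:1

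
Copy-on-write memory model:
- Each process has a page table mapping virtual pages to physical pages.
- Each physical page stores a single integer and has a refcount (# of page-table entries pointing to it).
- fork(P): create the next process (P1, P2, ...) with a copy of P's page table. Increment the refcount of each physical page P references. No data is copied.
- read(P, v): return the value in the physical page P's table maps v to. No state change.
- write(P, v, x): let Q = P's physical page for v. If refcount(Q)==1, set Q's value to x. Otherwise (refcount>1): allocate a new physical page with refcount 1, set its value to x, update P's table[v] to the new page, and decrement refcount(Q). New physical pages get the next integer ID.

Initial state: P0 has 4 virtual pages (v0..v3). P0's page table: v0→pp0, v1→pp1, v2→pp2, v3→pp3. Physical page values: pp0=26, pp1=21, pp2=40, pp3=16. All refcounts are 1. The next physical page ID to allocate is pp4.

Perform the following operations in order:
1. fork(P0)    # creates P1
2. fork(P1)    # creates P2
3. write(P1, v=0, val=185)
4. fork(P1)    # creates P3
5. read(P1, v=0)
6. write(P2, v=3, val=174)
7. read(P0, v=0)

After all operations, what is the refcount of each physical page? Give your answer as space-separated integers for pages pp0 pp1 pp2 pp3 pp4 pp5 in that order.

Op 1: fork(P0) -> P1. 4 ppages; refcounts: pp0:2 pp1:2 pp2:2 pp3:2
Op 2: fork(P1) -> P2. 4 ppages; refcounts: pp0:3 pp1:3 pp2:3 pp3:3
Op 3: write(P1, v0, 185). refcount(pp0)=3>1 -> COPY to pp4. 5 ppages; refcounts: pp0:2 pp1:3 pp2:3 pp3:3 pp4:1
Op 4: fork(P1) -> P3. 5 ppages; refcounts: pp0:2 pp1:4 pp2:4 pp3:4 pp4:2
Op 5: read(P1, v0) -> 185. No state change.
Op 6: write(P2, v3, 174). refcount(pp3)=4>1 -> COPY to pp5. 6 ppages; refcounts: pp0:2 pp1:4 pp2:4 pp3:3 pp4:2 pp5:1
Op 7: read(P0, v0) -> 26. No state change.

Answer: 2 4 4 3 2 1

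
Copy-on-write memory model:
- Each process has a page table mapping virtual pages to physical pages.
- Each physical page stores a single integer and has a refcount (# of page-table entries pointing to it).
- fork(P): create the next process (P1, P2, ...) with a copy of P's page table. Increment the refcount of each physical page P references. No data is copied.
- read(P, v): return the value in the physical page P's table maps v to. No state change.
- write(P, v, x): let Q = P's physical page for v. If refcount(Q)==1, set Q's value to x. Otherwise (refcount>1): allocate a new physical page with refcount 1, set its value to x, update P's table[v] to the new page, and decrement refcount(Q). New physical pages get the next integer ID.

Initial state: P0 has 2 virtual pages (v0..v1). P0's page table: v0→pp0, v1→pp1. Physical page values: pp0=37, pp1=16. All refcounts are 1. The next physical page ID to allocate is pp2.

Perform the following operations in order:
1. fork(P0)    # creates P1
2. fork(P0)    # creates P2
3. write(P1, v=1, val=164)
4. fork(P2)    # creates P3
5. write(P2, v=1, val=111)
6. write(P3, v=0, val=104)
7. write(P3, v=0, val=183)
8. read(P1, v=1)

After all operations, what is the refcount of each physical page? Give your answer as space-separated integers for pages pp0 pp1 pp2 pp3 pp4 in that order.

Answer: 3 2 1 1 1

Derivation:
Op 1: fork(P0) -> P1. 2 ppages; refcounts: pp0:2 pp1:2
Op 2: fork(P0) -> P2. 2 ppages; refcounts: pp0:3 pp1:3
Op 3: write(P1, v1, 164). refcount(pp1)=3>1 -> COPY to pp2. 3 ppages; refcounts: pp0:3 pp1:2 pp2:1
Op 4: fork(P2) -> P3. 3 ppages; refcounts: pp0:4 pp1:3 pp2:1
Op 5: write(P2, v1, 111). refcount(pp1)=3>1 -> COPY to pp3. 4 ppages; refcounts: pp0:4 pp1:2 pp2:1 pp3:1
Op 6: write(P3, v0, 104). refcount(pp0)=4>1 -> COPY to pp4. 5 ppages; refcounts: pp0:3 pp1:2 pp2:1 pp3:1 pp4:1
Op 7: write(P3, v0, 183). refcount(pp4)=1 -> write in place. 5 ppages; refcounts: pp0:3 pp1:2 pp2:1 pp3:1 pp4:1
Op 8: read(P1, v1) -> 164. No state change.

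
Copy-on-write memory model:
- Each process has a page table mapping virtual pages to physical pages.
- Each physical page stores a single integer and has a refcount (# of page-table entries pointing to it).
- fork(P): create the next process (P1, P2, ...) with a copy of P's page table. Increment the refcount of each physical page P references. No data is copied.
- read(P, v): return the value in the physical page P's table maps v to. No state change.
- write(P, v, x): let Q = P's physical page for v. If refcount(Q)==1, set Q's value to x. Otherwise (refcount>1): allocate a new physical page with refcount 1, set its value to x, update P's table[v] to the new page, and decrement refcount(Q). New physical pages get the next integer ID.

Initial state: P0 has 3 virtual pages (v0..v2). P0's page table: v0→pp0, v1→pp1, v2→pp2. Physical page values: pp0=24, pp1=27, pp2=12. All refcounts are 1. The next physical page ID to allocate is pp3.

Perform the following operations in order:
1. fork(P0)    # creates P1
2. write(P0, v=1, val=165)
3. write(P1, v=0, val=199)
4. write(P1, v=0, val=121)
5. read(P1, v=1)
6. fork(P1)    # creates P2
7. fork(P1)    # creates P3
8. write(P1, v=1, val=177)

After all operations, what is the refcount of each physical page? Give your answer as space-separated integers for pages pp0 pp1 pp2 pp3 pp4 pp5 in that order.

Answer: 1 2 4 1 3 1

Derivation:
Op 1: fork(P0) -> P1. 3 ppages; refcounts: pp0:2 pp1:2 pp2:2
Op 2: write(P0, v1, 165). refcount(pp1)=2>1 -> COPY to pp3. 4 ppages; refcounts: pp0:2 pp1:1 pp2:2 pp3:1
Op 3: write(P1, v0, 199). refcount(pp0)=2>1 -> COPY to pp4. 5 ppages; refcounts: pp0:1 pp1:1 pp2:2 pp3:1 pp4:1
Op 4: write(P1, v0, 121). refcount(pp4)=1 -> write in place. 5 ppages; refcounts: pp0:1 pp1:1 pp2:2 pp3:1 pp4:1
Op 5: read(P1, v1) -> 27. No state change.
Op 6: fork(P1) -> P2. 5 ppages; refcounts: pp0:1 pp1:2 pp2:3 pp3:1 pp4:2
Op 7: fork(P1) -> P3. 5 ppages; refcounts: pp0:1 pp1:3 pp2:4 pp3:1 pp4:3
Op 8: write(P1, v1, 177). refcount(pp1)=3>1 -> COPY to pp5. 6 ppages; refcounts: pp0:1 pp1:2 pp2:4 pp3:1 pp4:3 pp5:1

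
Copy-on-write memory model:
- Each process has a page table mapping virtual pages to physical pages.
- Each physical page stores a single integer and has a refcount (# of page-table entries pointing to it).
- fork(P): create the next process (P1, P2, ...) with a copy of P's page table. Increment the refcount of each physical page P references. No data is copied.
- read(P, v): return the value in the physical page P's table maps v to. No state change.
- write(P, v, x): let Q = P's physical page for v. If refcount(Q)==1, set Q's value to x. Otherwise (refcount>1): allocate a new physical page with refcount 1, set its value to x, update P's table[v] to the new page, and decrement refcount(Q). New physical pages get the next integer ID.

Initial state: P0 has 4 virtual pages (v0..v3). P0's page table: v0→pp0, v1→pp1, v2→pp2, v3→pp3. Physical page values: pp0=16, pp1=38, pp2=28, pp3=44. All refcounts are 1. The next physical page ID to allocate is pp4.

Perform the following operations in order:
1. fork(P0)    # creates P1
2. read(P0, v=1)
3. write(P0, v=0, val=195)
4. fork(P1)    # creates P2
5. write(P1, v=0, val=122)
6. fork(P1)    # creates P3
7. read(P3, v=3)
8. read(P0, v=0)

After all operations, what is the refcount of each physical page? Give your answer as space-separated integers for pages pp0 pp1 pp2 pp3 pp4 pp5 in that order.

Op 1: fork(P0) -> P1. 4 ppages; refcounts: pp0:2 pp1:2 pp2:2 pp3:2
Op 2: read(P0, v1) -> 38. No state change.
Op 3: write(P0, v0, 195). refcount(pp0)=2>1 -> COPY to pp4. 5 ppages; refcounts: pp0:1 pp1:2 pp2:2 pp3:2 pp4:1
Op 4: fork(P1) -> P2. 5 ppages; refcounts: pp0:2 pp1:3 pp2:3 pp3:3 pp4:1
Op 5: write(P1, v0, 122). refcount(pp0)=2>1 -> COPY to pp5. 6 ppages; refcounts: pp0:1 pp1:3 pp2:3 pp3:3 pp4:1 pp5:1
Op 6: fork(P1) -> P3. 6 ppages; refcounts: pp0:1 pp1:4 pp2:4 pp3:4 pp4:1 pp5:2
Op 7: read(P3, v3) -> 44. No state change.
Op 8: read(P0, v0) -> 195. No state change.

Answer: 1 4 4 4 1 2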